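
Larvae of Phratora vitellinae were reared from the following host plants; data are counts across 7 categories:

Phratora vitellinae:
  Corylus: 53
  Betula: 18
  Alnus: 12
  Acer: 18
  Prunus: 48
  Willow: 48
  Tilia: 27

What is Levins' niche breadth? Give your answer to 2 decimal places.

Proportions for Phratora vitellinae (n=224): 53/224=0.2366, 18/224=0.0804, 12/224=0.0536, 18/224=0.0804, 48/224=0.2143, 48/224=0.2143, 27/224=0.1205
Σpᵢ² = 0.2366² + 0.0804² + 0.0536² + 0.0804² + 0.2143² + 0.2143² + 0.1205² = 0.055980 + 0.006464 + 0.002873 + 0.006464 + 0.045924 + 0.045924 + 0.014520 = 0.178149
B = 1 / 0.178149 = 5.6133

5.61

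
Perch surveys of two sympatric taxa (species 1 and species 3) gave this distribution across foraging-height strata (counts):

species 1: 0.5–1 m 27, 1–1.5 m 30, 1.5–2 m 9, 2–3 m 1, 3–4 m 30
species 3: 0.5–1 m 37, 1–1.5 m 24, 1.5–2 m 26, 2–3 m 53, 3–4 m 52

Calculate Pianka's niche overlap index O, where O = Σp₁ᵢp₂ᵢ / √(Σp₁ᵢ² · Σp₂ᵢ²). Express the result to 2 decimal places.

Proportions for species 1 (n=97): 27/97=0.2784, 30/97=0.3093, 9/97=0.0928, 1/97=0.0103, 30/97=0.3093
Proportions for species 3 (n=192): 37/192=0.1927, 24/192=0.1250, 26/192=0.1354, 53/192=0.2760, 52/192=0.2708
Σ p₁ᵢp₂ᵢ = 0.053648 + 0.038663 + 0.012565 + 0.002843 + 0.083758 = 0.191477
Σp_1ᵢ² = 0.2784² + 0.3093² + 0.0928² + 0.0103² + 0.3093² = 0.077507 + 0.095666 + 0.008612 + 0.000106 + 0.095666 = 0.277557
Σp_2ᵢ² = 0.1927² + 0.1250² + 0.1354² + 0.2760² + 0.2708² = 0.037133 + 0.015625 + 0.018333 + 0.076176 + 0.073333 = 0.220600
O = 0.191477 / √(0.277557 × 0.220600) = 0.191477 / 0.2474451 = 0.7738

0.77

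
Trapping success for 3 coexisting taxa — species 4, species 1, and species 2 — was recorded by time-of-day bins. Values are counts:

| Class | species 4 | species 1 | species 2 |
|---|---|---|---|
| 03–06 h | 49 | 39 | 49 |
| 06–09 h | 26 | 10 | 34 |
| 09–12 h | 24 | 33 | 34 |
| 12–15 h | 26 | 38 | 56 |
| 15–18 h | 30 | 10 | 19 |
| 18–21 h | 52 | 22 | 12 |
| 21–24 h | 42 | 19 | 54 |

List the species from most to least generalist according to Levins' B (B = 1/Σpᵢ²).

Proportions for species 4 (n=249): 49/249=0.1968, 26/249=0.1044, 24/249=0.0964, 26/249=0.1044, 30/249=0.1205, 52/249=0.2088, 42/249=0.1687
Proportions for species 1 (n=171): 39/171=0.2281, 10/171=0.0585, 33/171=0.1930, 38/171=0.2222, 10/171=0.0585, 22/171=0.1287, 19/171=0.1111
Proportions for species 2 (n=258): 49/258=0.1899, 34/258=0.1318, 34/258=0.1318, 56/258=0.2171, 19/258=0.0736, 12/258=0.0465, 54/258=0.2093
Σp_4ᵢ² = 0.1968² + 0.1044² + 0.0964² + 0.1044² + 0.1205² + 0.2088² + 0.1687² = 0.038730 + 0.010899 + 0.009293 + 0.010899 + 0.014520 + 0.043597 + 0.028460 = 0.156398
B_4 = 1 / 0.156398 = 6.3939
Σp_1ᵢ² = 0.2281² + 0.0585² + 0.1930² + 0.2222² + 0.0585² + 0.1287² + 0.1111² = 0.052030 + 0.003422 + 0.037249 + 0.049373 + 0.003422 + 0.016564 + 0.012343 = 0.174403
B_1 = 1 / 0.174403 = 5.7338
Σp_2ᵢ² = 0.1899² + 0.1318² + 0.1318² + 0.2171² + 0.0736² + 0.0465² + 0.2093² = 0.036062 + 0.017371 + 0.017371 + 0.047132 + 0.005417 + 0.002162 + 0.043806 = 0.169321
B_2 = 1 / 0.169321 = 5.9059
Ranking by B (broadest → narrowest): species 4 (6.39) > species 2 (5.91) > species 1 (5.73)

species 4 > species 2 > species 1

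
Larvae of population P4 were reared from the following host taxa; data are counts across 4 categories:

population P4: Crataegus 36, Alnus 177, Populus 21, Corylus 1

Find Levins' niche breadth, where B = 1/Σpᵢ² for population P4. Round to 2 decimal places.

Proportions for population P4 (n=235): 36/235=0.1532, 177/235=0.7532, 21/235=0.0894, 1/235=0.0043
Σpᵢ² = 0.1532² + 0.7532² + 0.0894² + 0.0043² = 0.023470 + 0.567310 + 0.007992 + 0.000018 = 0.598790
B = 1 / 0.598790 = 1.6700

1.67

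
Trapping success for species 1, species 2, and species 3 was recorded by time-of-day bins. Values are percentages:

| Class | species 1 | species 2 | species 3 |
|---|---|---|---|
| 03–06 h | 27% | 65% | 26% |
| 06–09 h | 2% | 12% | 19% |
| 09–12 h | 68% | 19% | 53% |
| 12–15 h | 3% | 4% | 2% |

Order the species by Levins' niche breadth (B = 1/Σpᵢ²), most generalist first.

species 3 > species 2 > species 1

Convert percentages to proportions (divide by 100).
Σp_1ᵢ² = 0.27² + 0.02² + 0.68² + 0.03² = 0.0729 + 0.0004 + 0.4624 + 0.0009 = 0.5366
B_1 = 1 / 0.5366 = 1.8636
Σp_2ᵢ² = 0.65² + 0.12² + 0.19² + 0.04² = 0.4225 + 0.0144 + 0.0361 + 0.0016 = 0.4746
B_2 = 1 / 0.4746 = 2.1070
Σp_3ᵢ² = 0.26² + 0.19² + 0.53² + 0.02² = 0.0676 + 0.0361 + 0.2809 + 0.0004 = 0.3850
B_3 = 1 / 0.3850 = 2.5974
Ranking by B (broadest → narrowest): species 3 (2.60) > species 2 (2.11) > species 1 (1.86)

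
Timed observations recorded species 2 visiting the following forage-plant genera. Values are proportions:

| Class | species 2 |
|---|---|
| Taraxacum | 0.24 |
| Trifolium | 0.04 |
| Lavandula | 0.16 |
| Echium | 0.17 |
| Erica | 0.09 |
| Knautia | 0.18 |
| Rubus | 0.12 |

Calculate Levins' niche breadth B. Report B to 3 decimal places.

Σpᵢ² = 0.24² + 0.04² + 0.16² + 0.17² + 0.09² + 0.18² + 0.12² = 0.0576 + 0.0016 + 0.0256 + 0.0289 + 0.0081 + 0.0324 + 0.0144 = 0.1686
B = 1 / 0.1686 = 5.93120

5.931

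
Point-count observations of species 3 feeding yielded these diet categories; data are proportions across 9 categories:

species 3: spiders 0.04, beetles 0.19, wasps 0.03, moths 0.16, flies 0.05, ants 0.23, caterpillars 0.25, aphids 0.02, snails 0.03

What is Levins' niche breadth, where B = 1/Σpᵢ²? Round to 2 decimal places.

Σpᵢ² = 0.04² + 0.19² + 0.03² + 0.16² + 0.05² + 0.23² + 0.25² + 0.02² + 0.03² = 0.0016 + 0.0361 + 0.0009 + 0.0256 + 0.0025 + 0.0529 + 0.0625 + 0.0004 + 0.0009 = 0.1834
B = 1 / 0.1834 = 5.4526

5.45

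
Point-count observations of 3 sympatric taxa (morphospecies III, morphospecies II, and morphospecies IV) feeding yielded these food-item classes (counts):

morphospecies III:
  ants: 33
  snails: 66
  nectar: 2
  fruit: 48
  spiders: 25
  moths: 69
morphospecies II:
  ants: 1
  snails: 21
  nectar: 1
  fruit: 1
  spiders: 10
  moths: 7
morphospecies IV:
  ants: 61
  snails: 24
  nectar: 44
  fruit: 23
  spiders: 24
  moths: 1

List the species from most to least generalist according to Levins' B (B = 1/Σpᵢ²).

morphospecies III > morphospecies IV > morphospecies II

Proportions for morphospecies III (n=243): 33/243=0.1358, 66/243=0.2716, 2/243=0.0082, 48/243=0.1975, 25/243=0.1029, 69/243=0.2840
Proportions for morphospecies II (n=41): 1/41=0.0244, 21/41=0.5122, 1/41=0.0244, 1/41=0.0244, 10/41=0.2439, 7/41=0.1707
Proportions for morphospecies IV (n=177): 61/177=0.3446, 24/177=0.1356, 44/177=0.2486, 23/177=0.1299, 24/177=0.1356, 1/177=0.0056
Σp_IIIᵢ² = 0.1358² + 0.2716² + 0.0082² + 0.1975² + 0.1029² + 0.2840² = 0.018442 + 0.073767 + 0.000067 + 0.039006 + 0.010588 + 0.080656 = 0.222526
B_III = 1 / 0.222526 = 4.4939
Σp_IIᵢ² = 0.0244² + 0.5122² + 0.0244² + 0.0244² + 0.2439² + 0.1707² = 0.000595 + 0.262349 + 0.000595 + 0.000595 + 0.059487 + 0.029138 = 0.352759
B_II = 1 / 0.352759 = 2.8348
Σp_IVᵢ² = 0.3446² + 0.1356² + 0.2486² + 0.1299² + 0.1356² + 0.0056² = 0.118749 + 0.018387 + 0.061802 + 0.016874 + 0.018387 + 0.000031 = 0.234230
B_IV = 1 / 0.234230 = 4.2693
Ranking by B (broadest → narrowest): morphospecies III (4.49) > morphospecies IV (4.27) > morphospecies II (2.83)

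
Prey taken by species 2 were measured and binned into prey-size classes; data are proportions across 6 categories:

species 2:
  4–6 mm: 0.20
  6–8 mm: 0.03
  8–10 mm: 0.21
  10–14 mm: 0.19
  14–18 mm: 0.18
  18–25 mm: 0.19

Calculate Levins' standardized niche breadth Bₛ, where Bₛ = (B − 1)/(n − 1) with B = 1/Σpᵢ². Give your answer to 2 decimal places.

Σpᵢ² = 0.20² + 0.03² + 0.21² + 0.19² + 0.18² + 0.19² = 0.0400 + 0.0009 + 0.0441 + 0.0361 + 0.0324 + 0.0361 = 0.1896
B = 1 / 0.1896 = 5.2743
Bₛ = (B − 1)/(n − 1) = (5.2743 − 1)/(6 − 1) = 4.2743/5 = 0.8549

0.85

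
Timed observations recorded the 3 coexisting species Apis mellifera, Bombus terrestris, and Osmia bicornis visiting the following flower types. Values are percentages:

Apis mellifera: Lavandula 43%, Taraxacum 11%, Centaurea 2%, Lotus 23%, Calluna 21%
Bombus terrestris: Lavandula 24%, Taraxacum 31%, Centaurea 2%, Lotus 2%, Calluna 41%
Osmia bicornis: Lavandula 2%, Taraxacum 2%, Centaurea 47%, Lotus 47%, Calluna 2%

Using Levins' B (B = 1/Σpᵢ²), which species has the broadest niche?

Apis mellifera

Convert percentages to proportions (divide by 100).
Σp_mellᵢ² = 0.43² + 0.11² + 0.02² + 0.23² + 0.21² = 0.1849 + 0.0121 + 0.0004 + 0.0529 + 0.0441 = 0.2944
B_mell = 1 / 0.2944 = 3.3967
Σp_terrᵢ² = 0.24² + 0.31² + 0.02² + 0.02² + 0.41² = 0.0576 + 0.0961 + 0.0004 + 0.0004 + 0.1681 = 0.3226
B_terr = 1 / 0.3226 = 3.0998
Σp_bicoᵢ² = 0.02² + 0.02² + 0.47² + 0.47² + 0.02² = 0.0004 + 0.0004 + 0.2209 + 0.2209 + 0.0004 = 0.4430
B_bico = 1 / 0.4430 = 2.2573
Highest B → broadest niche (most generalist): Apis mellifera (B = 3.40).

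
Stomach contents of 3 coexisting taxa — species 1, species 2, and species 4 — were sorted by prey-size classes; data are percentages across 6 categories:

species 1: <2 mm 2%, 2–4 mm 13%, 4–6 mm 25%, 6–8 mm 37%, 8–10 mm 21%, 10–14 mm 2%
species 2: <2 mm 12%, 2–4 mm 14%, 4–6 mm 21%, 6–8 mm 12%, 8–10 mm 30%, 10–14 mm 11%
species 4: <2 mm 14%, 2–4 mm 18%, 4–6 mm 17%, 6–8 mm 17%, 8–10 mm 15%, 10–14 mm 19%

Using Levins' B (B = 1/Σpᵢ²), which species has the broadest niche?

species 4

Convert percentages to proportions (divide by 100).
Σp_1ᵢ² = 0.02² + 0.13² + 0.25² + 0.37² + 0.21² + 0.02² = 0.0004 + 0.0169 + 0.0625 + 0.1369 + 0.0441 + 0.0004 = 0.2612
B_1 = 1 / 0.2612 = 3.8285
Σp_2ᵢ² = 0.12² + 0.14² + 0.21² + 0.12² + 0.30² + 0.11² = 0.0144 + 0.0196 + 0.0441 + 0.0144 + 0.0900 + 0.0121 = 0.1946
B_2 = 1 / 0.1946 = 5.1387
Σp_4ᵢ² = 0.14² + 0.18² + 0.17² + 0.17² + 0.15² + 0.19² = 0.0196 + 0.0324 + 0.0289 + 0.0289 + 0.0225 + 0.0361 = 0.1684
B_4 = 1 / 0.1684 = 5.9382
Highest B → broadest niche (most generalist): species 4 (B = 5.94).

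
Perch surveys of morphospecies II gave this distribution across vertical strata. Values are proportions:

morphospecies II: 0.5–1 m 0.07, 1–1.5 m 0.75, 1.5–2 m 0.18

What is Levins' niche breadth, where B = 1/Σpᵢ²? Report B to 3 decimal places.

1.667

Σpᵢ² = 0.07² + 0.75² + 0.18² = 0.0049 + 0.5625 + 0.0324 = 0.5998
B = 1 / 0.5998 = 1.66722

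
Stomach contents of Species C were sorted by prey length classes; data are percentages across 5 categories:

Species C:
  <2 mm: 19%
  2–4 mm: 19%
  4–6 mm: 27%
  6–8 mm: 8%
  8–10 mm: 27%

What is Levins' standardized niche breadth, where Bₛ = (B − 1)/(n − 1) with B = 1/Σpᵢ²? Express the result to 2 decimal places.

0.86

Convert percentages to proportions (divide by 100).
Σpᵢ² = 0.19² + 0.19² + 0.27² + 0.08² + 0.27² = 0.0361 + 0.0361 + 0.0729 + 0.0064 + 0.0729 = 0.2244
B = 1 / 0.2244 = 4.4563
Bₛ = (B − 1)/(n − 1) = (4.4563 − 1)/(5 − 1) = 3.4563/4 = 0.8641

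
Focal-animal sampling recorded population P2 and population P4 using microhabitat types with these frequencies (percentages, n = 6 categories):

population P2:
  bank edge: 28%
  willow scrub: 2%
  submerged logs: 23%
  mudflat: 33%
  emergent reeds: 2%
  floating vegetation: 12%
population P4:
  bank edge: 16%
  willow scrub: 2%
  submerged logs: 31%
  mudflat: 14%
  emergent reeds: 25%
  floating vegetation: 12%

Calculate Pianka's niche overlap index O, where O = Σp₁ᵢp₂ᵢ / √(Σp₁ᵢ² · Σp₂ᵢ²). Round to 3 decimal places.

Convert percentages to proportions (divide by 100).
Σ p₁ᵢp₂ᵢ = 0.0448 + 0.0004 + 0.0713 + 0.0462 + 0.0050 + 0.0144 = 0.1821
Σp_1ᵢ² = 0.28² + 0.02² + 0.23² + 0.33² + 0.02² + 0.12² = 0.0784 + 0.0004 + 0.0529 + 0.1089 + 0.0004 + 0.0144 = 0.2554
Σp_2ᵢ² = 0.16² + 0.02² + 0.31² + 0.14² + 0.25² + 0.12² = 0.0256 + 0.0004 + 0.0961 + 0.0196 + 0.0625 + 0.0144 = 0.2186
O = 0.1821 / √(0.2554 × 0.2186) = 0.1821 / 0.236285 = 0.77068

0.771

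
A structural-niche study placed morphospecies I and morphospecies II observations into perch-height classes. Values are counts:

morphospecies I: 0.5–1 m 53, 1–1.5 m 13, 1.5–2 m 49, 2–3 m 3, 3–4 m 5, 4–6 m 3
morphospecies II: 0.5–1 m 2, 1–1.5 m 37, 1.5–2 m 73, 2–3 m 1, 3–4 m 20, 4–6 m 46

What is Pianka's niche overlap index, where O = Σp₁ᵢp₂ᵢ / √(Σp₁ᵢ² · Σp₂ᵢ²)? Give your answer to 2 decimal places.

Proportions for morphospecies I (n=126): 53/126=0.4206, 13/126=0.1032, 49/126=0.3889, 3/126=0.0238, 5/126=0.0397, 3/126=0.0238
Proportions for morphospecies II (n=179): 2/179=0.0112, 37/179=0.2067, 73/179=0.4078, 1/179=0.0056, 20/179=0.1117, 46/179=0.2570
Σ p₁ᵢp₂ᵢ = 0.004711 + 0.021331 + 0.158593 + 0.000133 + 0.004434 + 0.006117 = 0.195319
Σp_1ᵢ² = 0.4206² + 0.1032² + 0.3889² + 0.0238² + 0.0397² + 0.0238² = 0.176904 + 0.010650 + 0.151243 + 0.000566 + 0.001576 + 0.000566 = 0.341505
Σp_2ᵢ² = 0.0112² + 0.2067² + 0.4078² + 0.0056² + 0.1117² + 0.2570² = 0.000125 + 0.042725 + 0.166301 + 0.000031 + 0.012477 + 0.066049 = 0.287708
O = 0.195319 / √(0.341505 × 0.287708) = 0.195319 / 0.3134545 = 0.6231

0.62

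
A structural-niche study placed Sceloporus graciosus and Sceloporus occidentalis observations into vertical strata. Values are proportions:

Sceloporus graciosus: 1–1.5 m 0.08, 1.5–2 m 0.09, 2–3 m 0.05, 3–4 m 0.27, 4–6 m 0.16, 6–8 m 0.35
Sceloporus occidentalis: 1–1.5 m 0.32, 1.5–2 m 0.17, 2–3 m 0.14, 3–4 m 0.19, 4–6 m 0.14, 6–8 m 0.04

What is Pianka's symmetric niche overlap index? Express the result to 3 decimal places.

Σ p₁ᵢp₂ᵢ = 0.0256 + 0.0153 + 0.0070 + 0.0513 + 0.0224 + 0.0140 = 0.1356
Σp_1ᵢ² = 0.08² + 0.09² + 0.05² + 0.27² + 0.16² + 0.35² = 0.0064 + 0.0081 + 0.0025 + 0.0729 + 0.0256 + 0.1225 = 0.2380
Σp_2ᵢ² = 0.32² + 0.17² + 0.14² + 0.19² + 0.14² + 0.04² = 0.1024 + 0.0289 + 0.0196 + 0.0361 + 0.0196 + 0.0016 = 0.2082
O = 0.1356 / √(0.2380 × 0.2082) = 0.1356 / 0.222602 = 0.60916

0.609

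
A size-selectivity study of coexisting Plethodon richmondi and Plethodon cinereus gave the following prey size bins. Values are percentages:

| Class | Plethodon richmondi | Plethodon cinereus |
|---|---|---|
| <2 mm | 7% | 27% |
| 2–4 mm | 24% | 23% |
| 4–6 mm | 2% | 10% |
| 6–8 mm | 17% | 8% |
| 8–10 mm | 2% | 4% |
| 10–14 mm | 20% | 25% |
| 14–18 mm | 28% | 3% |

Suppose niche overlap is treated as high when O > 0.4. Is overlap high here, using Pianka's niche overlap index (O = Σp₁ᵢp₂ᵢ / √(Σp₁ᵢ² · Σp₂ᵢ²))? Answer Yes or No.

Convert percentages to proportions (divide by 100).
Σ p₁ᵢp₂ᵢ = 0.0189 + 0.0552 + 0.0020 + 0.0136 + 0.0008 + 0.0500 + 0.0084 = 0.1489
Σp_1ᵢ² = 0.07² + 0.24² + 0.02² + 0.17² + 0.02² + 0.20² + 0.28² = 0.0049 + 0.0576 + 0.0004 + 0.0289 + 0.0004 + 0.0400 + 0.0784 = 0.2106
Σp_2ᵢ² = 0.27² + 0.23² + 0.10² + 0.08² + 0.04² + 0.25² + 0.03² = 0.0729 + 0.0529 + 0.0100 + 0.0064 + 0.0016 + 0.0625 + 0.0009 = 0.2072
O = 0.1489 / √(0.2106 × 0.2072) = 0.1489 / 0.20889 = 0.7128
O = 0.7128 > 0.4 → Yes.

Yes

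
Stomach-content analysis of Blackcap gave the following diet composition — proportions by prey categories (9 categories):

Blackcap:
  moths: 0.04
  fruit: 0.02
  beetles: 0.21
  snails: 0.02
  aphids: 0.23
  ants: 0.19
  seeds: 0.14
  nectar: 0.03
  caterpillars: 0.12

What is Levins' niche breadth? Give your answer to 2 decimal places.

Σpᵢ² = 0.04² + 0.02² + 0.21² + 0.02² + 0.23² + 0.19² + 0.14² + 0.03² + 0.12² = 0.0016 + 0.0004 + 0.0441 + 0.0004 + 0.0529 + 0.0361 + 0.0196 + 0.0009 + 0.0144 = 0.1704
B = 1 / 0.1704 = 5.8685

5.87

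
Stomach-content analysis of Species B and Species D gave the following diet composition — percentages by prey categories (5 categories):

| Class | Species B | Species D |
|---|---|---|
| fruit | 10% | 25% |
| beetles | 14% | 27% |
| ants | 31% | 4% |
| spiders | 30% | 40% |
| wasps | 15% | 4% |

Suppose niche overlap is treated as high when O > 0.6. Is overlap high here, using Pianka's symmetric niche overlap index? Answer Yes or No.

Convert percentages to proportions (divide by 100).
Σ p₁ᵢp₂ᵢ = 0.0250 + 0.0378 + 0.0124 + 0.1200 + 0.0060 = 0.2012
Σp_1ᵢ² = 0.10² + 0.14² + 0.31² + 0.30² + 0.15² = 0.0100 + 0.0196 + 0.0961 + 0.0900 + 0.0225 = 0.2382
Σp_2ᵢ² = 0.25² + 0.27² + 0.04² + 0.40² + 0.04² = 0.0625 + 0.0729 + 0.0016 + 0.1600 + 0.0016 = 0.2986
O = 0.2012 / √(0.2382 × 0.2986) = 0.2012 / 0.26670 = 0.7544
O = 0.7544 > 0.6 → Yes.

Yes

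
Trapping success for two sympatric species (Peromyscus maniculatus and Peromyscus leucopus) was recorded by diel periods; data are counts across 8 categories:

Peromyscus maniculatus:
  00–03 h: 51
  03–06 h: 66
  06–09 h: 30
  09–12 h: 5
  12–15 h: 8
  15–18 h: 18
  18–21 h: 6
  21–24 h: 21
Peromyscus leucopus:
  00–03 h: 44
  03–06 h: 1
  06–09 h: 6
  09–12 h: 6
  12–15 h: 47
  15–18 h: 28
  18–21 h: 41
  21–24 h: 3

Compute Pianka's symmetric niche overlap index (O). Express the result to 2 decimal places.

0.48

Proportions for Peromyscus maniculatus (n=205): 51/205=0.2488, 66/205=0.3220, 30/205=0.1463, 5/205=0.0244, 8/205=0.0390, 18/205=0.0878, 6/205=0.0293, 21/205=0.1024
Proportions for Peromyscus leucopus (n=176): 44/176=0.2500, 1/176=0.0057, 6/176=0.0341, 6/176=0.0341, 47/176=0.2670, 28/176=0.1591, 41/176=0.2330, 3/176=0.0170
Σ p₁ᵢp₂ᵢ = 0.062200 + 0.001835 + 0.004989 + 0.000832 + 0.010413 + 0.013969 + 0.006827 + 0.001741 = 0.102806
Σp_1ᵢ² = 0.2488² + 0.3220² + 0.1463² + 0.0244² + 0.0390² + 0.0878² + 0.0293² + 0.1024² = 0.061901 + 0.103684 + 0.021404 + 0.000595 + 0.001521 + 0.007709 + 0.000858 + 0.010486 = 0.208158
Σp_2ᵢ² = 0.2500² + 0.0057² + 0.0341² + 0.0341² + 0.2670² + 0.1591² + 0.2330² + 0.0170² = 0.062500 + 0.000032 + 0.001163 + 0.001163 + 0.071289 + 0.025313 + 0.054289 + 0.000289 = 0.216038
O = 0.102806 / √(0.208158 × 0.216038) = 0.102806 / 0.2120614 = 0.4848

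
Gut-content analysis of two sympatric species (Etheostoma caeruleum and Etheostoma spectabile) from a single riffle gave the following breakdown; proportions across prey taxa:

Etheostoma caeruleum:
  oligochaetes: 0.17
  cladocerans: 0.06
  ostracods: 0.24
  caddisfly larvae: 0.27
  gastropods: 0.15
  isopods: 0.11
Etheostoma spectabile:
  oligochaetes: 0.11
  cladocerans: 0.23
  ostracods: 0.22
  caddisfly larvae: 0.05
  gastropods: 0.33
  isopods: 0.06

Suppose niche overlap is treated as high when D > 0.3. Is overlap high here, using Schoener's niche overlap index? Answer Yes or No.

Σ|p₁ᵢ − p₂ᵢ| = 0.06 + 0.17 + 0.02 + 0.22 + 0.18 + 0.05 = 0.70
D = 1 − ½ × 0.70 = 1 − 0.350 = 0.6500
D = 0.6500 > 0.3 → Yes.

Yes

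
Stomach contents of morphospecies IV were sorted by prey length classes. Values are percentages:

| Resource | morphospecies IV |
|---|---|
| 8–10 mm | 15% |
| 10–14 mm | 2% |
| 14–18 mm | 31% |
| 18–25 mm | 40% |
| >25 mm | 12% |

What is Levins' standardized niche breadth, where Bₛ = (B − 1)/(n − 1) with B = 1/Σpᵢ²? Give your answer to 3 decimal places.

Convert percentages to proportions (divide by 100).
Σpᵢ² = 0.15² + 0.02² + 0.31² + 0.40² + 0.12² = 0.0225 + 0.0004 + 0.0961 + 0.1600 + 0.0144 = 0.2934
B = 1 / 0.2934 = 3.40832
Bₛ = (B − 1)/(n − 1) = (3.40832 − 1)/(5 − 1) = 2.40832/4 = 0.60208

0.602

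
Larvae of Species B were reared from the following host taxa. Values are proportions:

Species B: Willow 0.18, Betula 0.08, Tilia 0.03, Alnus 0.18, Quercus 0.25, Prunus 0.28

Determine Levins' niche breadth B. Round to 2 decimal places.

4.69

Σpᵢ² = 0.18² + 0.08² + 0.03² + 0.18² + 0.25² + 0.28² = 0.0324 + 0.0064 + 0.0009 + 0.0324 + 0.0625 + 0.0784 = 0.2130
B = 1 / 0.2130 = 4.6948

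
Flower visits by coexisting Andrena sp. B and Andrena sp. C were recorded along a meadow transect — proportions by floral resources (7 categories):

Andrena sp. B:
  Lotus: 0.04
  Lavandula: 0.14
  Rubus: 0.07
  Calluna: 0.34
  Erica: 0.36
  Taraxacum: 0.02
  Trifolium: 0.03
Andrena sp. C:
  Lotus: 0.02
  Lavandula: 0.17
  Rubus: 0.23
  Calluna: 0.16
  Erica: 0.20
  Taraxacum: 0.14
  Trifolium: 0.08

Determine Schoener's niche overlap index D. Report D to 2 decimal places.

Σ|p₁ᵢ − p₂ᵢ| = 0.02 + 0.03 + 0.16 + 0.18 + 0.16 + 0.12 + 0.05 = 0.72
D = 1 − ½ × 0.72 = 1 − 0.360 = 0.6400

0.64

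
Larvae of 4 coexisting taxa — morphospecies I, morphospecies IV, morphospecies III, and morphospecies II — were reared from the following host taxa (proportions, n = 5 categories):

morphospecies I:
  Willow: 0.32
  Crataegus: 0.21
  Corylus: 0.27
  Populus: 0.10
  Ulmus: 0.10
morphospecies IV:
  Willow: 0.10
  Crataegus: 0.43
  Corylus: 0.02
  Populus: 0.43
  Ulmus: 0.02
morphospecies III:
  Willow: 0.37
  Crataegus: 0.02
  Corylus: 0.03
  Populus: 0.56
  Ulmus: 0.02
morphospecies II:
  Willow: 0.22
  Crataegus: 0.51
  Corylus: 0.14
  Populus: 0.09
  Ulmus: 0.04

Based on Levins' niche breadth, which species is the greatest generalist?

Σp_Iᵢ² = 0.32² + 0.21² + 0.27² + 0.10² + 0.10² = 0.1024 + 0.0441 + 0.0729 + 0.0100 + 0.0100 = 0.2394
B_I = 1 / 0.2394 = 4.1771
Σp_IVᵢ² = 0.10² + 0.43² + 0.02² + 0.43² + 0.02² = 0.0100 + 0.1849 + 0.0004 + 0.1849 + 0.0004 = 0.3806
B_IV = 1 / 0.3806 = 2.6274
Σp_IIIᵢ² = 0.37² + 0.02² + 0.03² + 0.56² + 0.02² = 0.1369 + 0.0004 + 0.0009 + 0.3136 + 0.0004 = 0.4522
B_III = 1 / 0.4522 = 2.2114
Σp_IIᵢ² = 0.22² + 0.51² + 0.14² + 0.09² + 0.04² = 0.0484 + 0.2601 + 0.0196 + 0.0081 + 0.0016 = 0.3378
B_II = 1 / 0.3378 = 2.9603
Highest B → broadest niche (most generalist): morphospecies I (B = 4.18).

morphospecies I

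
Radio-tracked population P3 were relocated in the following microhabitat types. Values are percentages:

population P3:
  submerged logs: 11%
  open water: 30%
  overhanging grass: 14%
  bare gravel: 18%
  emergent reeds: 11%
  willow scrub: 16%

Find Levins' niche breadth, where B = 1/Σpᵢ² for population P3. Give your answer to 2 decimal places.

5.21

Convert percentages to proportions (divide by 100).
Σpᵢ² = 0.11² + 0.30² + 0.14² + 0.18² + 0.11² + 0.16² = 0.0121 + 0.0900 + 0.0196 + 0.0324 + 0.0121 + 0.0256 = 0.1918
B = 1 / 0.1918 = 5.2138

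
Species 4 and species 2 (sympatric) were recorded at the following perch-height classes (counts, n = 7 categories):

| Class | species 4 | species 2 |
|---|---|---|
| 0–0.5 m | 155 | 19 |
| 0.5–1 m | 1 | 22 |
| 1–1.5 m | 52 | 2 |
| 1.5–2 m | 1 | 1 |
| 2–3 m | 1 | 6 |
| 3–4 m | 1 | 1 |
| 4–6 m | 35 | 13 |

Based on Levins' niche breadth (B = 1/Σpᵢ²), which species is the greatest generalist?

species 2

Proportions for species 4 (n=246): 155/246=0.6301, 1/246=0.0041, 52/246=0.2114, 1/246=0.0041, 1/246=0.0041, 1/246=0.0041, 35/246=0.1423
Proportions for species 2 (n=64): 19/64=0.2969, 22/64=0.3438, 2/64=0.0313, 1/64=0.0156, 6/64=0.0938, 1/64=0.0156, 13/64=0.2031
Σp_4ᵢ² = 0.6301² + 0.0041² + 0.2114² + 0.0041² + 0.0041² + 0.0041² + 0.1423² = 0.397026 + 0.000017 + 0.044690 + 0.000017 + 0.000017 + 0.000017 + 0.020249 = 0.462033
B_4 = 1 / 0.462033 = 2.1643
Σp_2ᵢ² = 0.2969² + 0.3438² + 0.0313² + 0.0156² + 0.0938² + 0.0156² + 0.2031² = 0.088150 + 0.118198 + 0.000980 + 0.000243 + 0.008798 + 0.000243 + 0.041250 = 0.257862
B_2 = 1 / 0.257862 = 3.8780
Highest B → broadest niche (most generalist): species 2 (B = 3.88).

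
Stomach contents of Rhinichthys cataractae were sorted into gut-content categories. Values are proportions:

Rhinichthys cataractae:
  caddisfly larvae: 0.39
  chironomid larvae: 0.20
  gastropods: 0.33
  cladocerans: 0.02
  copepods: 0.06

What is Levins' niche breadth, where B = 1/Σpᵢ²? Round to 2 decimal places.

Σpᵢ² = 0.39² + 0.20² + 0.33² + 0.02² + 0.06² = 0.1521 + 0.0400 + 0.1089 + 0.0004 + 0.0036 = 0.3050
B = 1 / 0.3050 = 3.2787

3.28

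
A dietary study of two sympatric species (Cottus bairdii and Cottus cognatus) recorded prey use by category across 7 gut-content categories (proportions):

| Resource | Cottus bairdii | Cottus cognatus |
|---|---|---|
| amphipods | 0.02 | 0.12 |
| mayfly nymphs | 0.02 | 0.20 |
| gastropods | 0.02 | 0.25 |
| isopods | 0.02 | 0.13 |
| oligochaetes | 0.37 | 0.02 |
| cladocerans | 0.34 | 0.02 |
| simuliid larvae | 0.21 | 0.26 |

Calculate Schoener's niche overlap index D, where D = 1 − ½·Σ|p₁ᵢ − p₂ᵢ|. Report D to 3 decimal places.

Σ|p₁ᵢ − p₂ᵢ| = 0.10 + 0.18 + 0.23 + 0.11 + 0.35 + 0.32 + 0.05 = 1.34
D = 1 − ½ × 1.34 = 1 − 0.670 = 0.33000

0.330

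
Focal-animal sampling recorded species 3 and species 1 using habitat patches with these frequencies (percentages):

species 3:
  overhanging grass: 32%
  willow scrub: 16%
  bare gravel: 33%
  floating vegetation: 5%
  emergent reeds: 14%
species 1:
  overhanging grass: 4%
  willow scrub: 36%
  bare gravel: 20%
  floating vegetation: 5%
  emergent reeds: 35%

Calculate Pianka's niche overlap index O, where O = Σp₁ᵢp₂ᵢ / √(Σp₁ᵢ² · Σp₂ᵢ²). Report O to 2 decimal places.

Convert percentages to proportions (divide by 100).
Σ p₁ᵢp₂ᵢ = 0.0128 + 0.0576 + 0.0660 + 0.0025 + 0.0490 = 0.1879
Σp_1ᵢ² = 0.32² + 0.16² + 0.33² + 0.05² + 0.14² = 0.1024 + 0.0256 + 0.1089 + 0.0025 + 0.0196 = 0.2590
Σp_2ᵢ² = 0.04² + 0.36² + 0.20² + 0.05² + 0.35² = 0.0016 + 0.1296 + 0.0400 + 0.0025 + 0.1225 = 0.2962
O = 0.1879 / √(0.2590 × 0.2962) = 0.1879 / 0.27698 = 0.6784

0.68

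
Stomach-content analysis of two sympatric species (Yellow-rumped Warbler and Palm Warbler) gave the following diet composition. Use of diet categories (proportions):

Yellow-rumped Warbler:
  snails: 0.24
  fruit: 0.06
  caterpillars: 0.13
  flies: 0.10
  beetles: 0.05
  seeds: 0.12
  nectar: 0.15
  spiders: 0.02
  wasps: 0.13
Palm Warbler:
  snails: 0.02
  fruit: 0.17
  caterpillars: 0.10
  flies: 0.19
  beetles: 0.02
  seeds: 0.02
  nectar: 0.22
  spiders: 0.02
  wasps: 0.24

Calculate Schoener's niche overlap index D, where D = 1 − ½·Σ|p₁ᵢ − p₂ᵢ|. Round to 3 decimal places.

Σ|p₁ᵢ − p₂ᵢ| = 0.22 + 0.11 + 0.03 + 0.09 + 0.03 + 0.10 + 0.07 + 0.00 + 0.11 = 0.76
D = 1 − ½ × 0.76 = 1 − 0.380 = 0.62000

0.620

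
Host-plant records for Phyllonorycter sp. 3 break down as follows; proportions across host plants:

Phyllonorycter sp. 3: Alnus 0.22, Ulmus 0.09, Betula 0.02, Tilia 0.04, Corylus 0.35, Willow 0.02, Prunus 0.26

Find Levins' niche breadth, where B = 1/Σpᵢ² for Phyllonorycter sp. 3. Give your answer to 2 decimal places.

Σpᵢ² = 0.22² + 0.09² + 0.02² + 0.04² + 0.35² + 0.02² + 0.26² = 0.0484 + 0.0081 + 0.0004 + 0.0016 + 0.1225 + 0.0004 + 0.0676 = 0.2490
B = 1 / 0.2490 = 4.0161

4.02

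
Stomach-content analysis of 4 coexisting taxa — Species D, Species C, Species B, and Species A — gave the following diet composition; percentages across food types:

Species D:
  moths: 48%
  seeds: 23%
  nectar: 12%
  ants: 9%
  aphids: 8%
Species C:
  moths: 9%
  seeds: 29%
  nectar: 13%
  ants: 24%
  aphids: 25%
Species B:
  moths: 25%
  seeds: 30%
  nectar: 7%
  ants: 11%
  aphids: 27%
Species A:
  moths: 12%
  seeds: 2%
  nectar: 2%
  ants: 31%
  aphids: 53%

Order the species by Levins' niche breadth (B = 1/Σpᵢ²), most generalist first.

Species C > Species B > Species D > Species A

Convert percentages to proportions (divide by 100).
Σp_Dᵢ² = 0.48² + 0.23² + 0.12² + 0.09² + 0.08² = 0.2304 + 0.0529 + 0.0144 + 0.0081 + 0.0064 = 0.3122
B_D = 1 / 0.3122 = 3.2031
Σp_Cᵢ² = 0.09² + 0.29² + 0.13² + 0.24² + 0.25² = 0.0081 + 0.0841 + 0.0169 + 0.0576 + 0.0625 = 0.2292
B_C = 1 / 0.2292 = 4.3630
Σp_Bᵢ² = 0.25² + 0.30² + 0.07² + 0.11² + 0.27² = 0.0625 + 0.0900 + 0.0049 + 0.0121 + 0.0729 = 0.2424
B_B = 1 / 0.2424 = 4.1254
Σp_Aᵢ² = 0.12² + 0.02² + 0.02² + 0.31² + 0.53² = 0.0144 + 0.0004 + 0.0004 + 0.0961 + 0.2809 = 0.3922
B_A = 1 / 0.3922 = 2.5497
Ranking by B (broadest → narrowest): Species C (4.36) > Species B (4.13) > Species D (3.20) > Species A (2.55)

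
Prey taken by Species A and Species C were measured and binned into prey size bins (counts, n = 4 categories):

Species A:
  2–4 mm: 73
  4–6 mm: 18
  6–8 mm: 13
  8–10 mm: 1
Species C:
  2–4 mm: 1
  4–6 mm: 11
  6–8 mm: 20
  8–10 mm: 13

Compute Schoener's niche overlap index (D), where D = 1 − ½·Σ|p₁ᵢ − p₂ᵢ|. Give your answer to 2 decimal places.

0.33

Proportions for Species A (n=105): 73/105=0.6952, 18/105=0.1714, 13/105=0.1238, 1/105=0.0095
Proportions for Species C (n=45): 1/45=0.0222, 11/45=0.2444, 20/45=0.4444, 13/45=0.2889
Σ|p₁ᵢ − p₂ᵢ| = 0.6730 + 0.0730 + 0.3206 + 0.2794 = 1.3460
D = 1 − ½ × 1.3460 = 1 − 0.67300 = 0.32700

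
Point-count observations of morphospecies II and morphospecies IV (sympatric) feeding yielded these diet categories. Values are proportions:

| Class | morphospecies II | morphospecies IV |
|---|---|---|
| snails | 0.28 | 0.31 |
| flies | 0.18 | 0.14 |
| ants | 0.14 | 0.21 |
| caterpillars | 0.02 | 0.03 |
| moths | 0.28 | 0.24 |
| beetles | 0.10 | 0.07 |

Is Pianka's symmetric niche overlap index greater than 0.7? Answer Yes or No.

Σ p₁ᵢp₂ᵢ = 0.0868 + 0.0252 + 0.0294 + 0.0006 + 0.0672 + 0.0070 = 0.2162
Σp_1ᵢ² = 0.28² + 0.18² + 0.14² + 0.02² + 0.28² + 0.10² = 0.0784 + 0.0324 + 0.0196 + 0.0004 + 0.0784 + 0.0100 = 0.2192
Σp_2ᵢ² = 0.31² + 0.14² + 0.21² + 0.03² + 0.24² + 0.07² = 0.0961 + 0.0196 + 0.0441 + 0.0009 + 0.0576 + 0.0049 = 0.2232
O = 0.2162 / √(0.2192 × 0.2232) = 0.2162 / 0.22119 = 0.9774
O = 0.9774 > 0.7 → Yes.

Yes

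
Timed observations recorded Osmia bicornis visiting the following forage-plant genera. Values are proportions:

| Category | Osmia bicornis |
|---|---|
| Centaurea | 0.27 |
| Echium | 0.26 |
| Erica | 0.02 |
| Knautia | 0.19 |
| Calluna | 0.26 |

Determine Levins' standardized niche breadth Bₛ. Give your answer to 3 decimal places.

0.772

Σpᵢ² = 0.27² + 0.26² + 0.02² + 0.19² + 0.26² = 0.0729 + 0.0676 + 0.0004 + 0.0361 + 0.0676 = 0.2446
B = 1 / 0.2446 = 4.08831
Bₛ = (B − 1)/(n − 1) = (4.08831 − 1)/(5 − 1) = 3.08831/4 = 0.77208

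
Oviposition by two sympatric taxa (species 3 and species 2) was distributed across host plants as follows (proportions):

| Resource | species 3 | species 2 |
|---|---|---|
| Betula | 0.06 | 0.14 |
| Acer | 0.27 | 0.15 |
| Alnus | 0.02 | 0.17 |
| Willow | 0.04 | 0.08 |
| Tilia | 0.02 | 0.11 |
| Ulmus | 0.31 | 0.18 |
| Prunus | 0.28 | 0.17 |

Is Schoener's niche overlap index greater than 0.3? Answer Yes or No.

Yes

Σ|p₁ᵢ − p₂ᵢ| = 0.08 + 0.12 + 0.15 + 0.04 + 0.09 + 0.13 + 0.11 = 0.72
D = 1 − ½ × 0.72 = 1 − 0.360 = 0.6400
D = 0.6400 > 0.3 → Yes.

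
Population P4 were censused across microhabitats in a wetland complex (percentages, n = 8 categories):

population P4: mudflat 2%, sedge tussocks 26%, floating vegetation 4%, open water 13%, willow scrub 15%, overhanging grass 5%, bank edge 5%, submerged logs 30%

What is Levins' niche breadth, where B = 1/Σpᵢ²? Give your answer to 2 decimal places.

Convert percentages to proportions (divide by 100).
Σpᵢ² = 0.02² + 0.26² + 0.04² + 0.13² + 0.15² + 0.05² + 0.05² + 0.30² = 0.0004 + 0.0676 + 0.0016 + 0.0169 + 0.0225 + 0.0025 + 0.0025 + 0.0900 = 0.2040
B = 1 / 0.2040 = 4.9020

4.90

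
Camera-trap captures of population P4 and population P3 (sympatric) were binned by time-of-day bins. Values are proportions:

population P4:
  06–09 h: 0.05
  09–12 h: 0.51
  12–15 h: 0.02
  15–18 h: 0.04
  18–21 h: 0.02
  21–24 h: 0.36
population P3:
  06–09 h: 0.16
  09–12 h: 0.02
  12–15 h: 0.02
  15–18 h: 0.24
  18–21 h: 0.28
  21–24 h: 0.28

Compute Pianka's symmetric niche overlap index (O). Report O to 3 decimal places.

Σ p₁ᵢp₂ᵢ = 0.0080 + 0.0102 + 0.0004 + 0.0096 + 0.0056 + 0.1008 = 0.1346
Σp_1ᵢ² = 0.05² + 0.51² + 0.02² + 0.04² + 0.02² + 0.36² = 0.0025 + 0.2601 + 0.0004 + 0.0016 + 0.0004 + 0.1296 = 0.3946
Σp_2ᵢ² = 0.16² + 0.02² + 0.02² + 0.24² + 0.28² + 0.28² = 0.0256 + 0.0004 + 0.0004 + 0.0576 + 0.0784 + 0.0784 = 0.2408
O = 0.1346 / √(0.3946 × 0.2408) = 0.1346 / 0.308253 = 0.43665

0.437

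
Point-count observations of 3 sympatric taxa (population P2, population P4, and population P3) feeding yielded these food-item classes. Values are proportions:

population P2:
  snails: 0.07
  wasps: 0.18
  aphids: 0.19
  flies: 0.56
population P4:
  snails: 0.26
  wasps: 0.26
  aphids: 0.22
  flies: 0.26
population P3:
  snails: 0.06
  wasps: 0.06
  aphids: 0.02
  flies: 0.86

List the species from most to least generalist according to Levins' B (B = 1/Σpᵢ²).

population P4 > population P2 > population P3

Σp_P2ᵢ² = 0.07² + 0.18² + 0.19² + 0.56² = 0.0049 + 0.0324 + 0.0361 + 0.3136 = 0.3870
B_P2 = 1 / 0.3870 = 2.5840
Σp_P4ᵢ² = 0.26² + 0.26² + 0.22² + 0.26² = 0.0676 + 0.0676 + 0.0484 + 0.0676 = 0.2512
B_P4 = 1 / 0.2512 = 3.9809
Σp_P3ᵢ² = 0.06² + 0.06² + 0.02² + 0.86² = 0.0036 + 0.0036 + 0.0004 + 0.7396 = 0.7472
B_P3 = 1 / 0.7472 = 1.3383
Ranking by B (broadest → narrowest): population P4 (3.98) > population P2 (2.58) > population P3 (1.34)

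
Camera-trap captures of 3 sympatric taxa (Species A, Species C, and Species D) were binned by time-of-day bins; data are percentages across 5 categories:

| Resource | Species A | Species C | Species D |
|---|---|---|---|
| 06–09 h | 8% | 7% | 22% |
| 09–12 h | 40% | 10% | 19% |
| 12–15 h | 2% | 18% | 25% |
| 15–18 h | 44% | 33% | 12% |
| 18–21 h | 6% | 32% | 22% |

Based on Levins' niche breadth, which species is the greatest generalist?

Convert percentages to proportions (divide by 100).
Σp_Aᵢ² = 0.08² + 0.40² + 0.02² + 0.44² + 0.06² = 0.0064 + 0.1600 + 0.0004 + 0.1936 + 0.0036 = 0.3640
B_A = 1 / 0.3640 = 2.7473
Σp_Cᵢ² = 0.07² + 0.10² + 0.18² + 0.33² + 0.32² = 0.0049 + 0.0100 + 0.0324 + 0.1089 + 0.1024 = 0.2586
B_C = 1 / 0.2586 = 3.8670
Σp_Dᵢ² = 0.22² + 0.19² + 0.25² + 0.12² + 0.22² = 0.0484 + 0.0361 + 0.0625 + 0.0144 + 0.0484 = 0.2098
B_D = 1 / 0.2098 = 4.7664
Highest B → broadest niche (most generalist): Species D (B = 4.77).

Species D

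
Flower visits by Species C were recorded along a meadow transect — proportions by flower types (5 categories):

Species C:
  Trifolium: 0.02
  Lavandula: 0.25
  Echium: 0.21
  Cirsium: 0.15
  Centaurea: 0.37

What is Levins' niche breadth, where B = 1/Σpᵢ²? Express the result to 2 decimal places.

3.75

Σpᵢ² = 0.02² + 0.25² + 0.21² + 0.15² + 0.37² = 0.0004 + 0.0625 + 0.0441 + 0.0225 + 0.1369 = 0.2664
B = 1 / 0.2664 = 3.7538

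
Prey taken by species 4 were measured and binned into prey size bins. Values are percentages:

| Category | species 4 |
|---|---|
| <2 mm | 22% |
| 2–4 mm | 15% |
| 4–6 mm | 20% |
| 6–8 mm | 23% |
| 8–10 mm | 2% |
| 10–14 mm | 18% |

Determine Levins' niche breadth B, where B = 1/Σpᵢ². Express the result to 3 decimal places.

5.086

Convert percentages to proportions (divide by 100).
Σpᵢ² = 0.22² + 0.15² + 0.20² + 0.23² + 0.02² + 0.18² = 0.0484 + 0.0225 + 0.0400 + 0.0529 + 0.0004 + 0.0324 = 0.1966
B = 1 / 0.1966 = 5.08647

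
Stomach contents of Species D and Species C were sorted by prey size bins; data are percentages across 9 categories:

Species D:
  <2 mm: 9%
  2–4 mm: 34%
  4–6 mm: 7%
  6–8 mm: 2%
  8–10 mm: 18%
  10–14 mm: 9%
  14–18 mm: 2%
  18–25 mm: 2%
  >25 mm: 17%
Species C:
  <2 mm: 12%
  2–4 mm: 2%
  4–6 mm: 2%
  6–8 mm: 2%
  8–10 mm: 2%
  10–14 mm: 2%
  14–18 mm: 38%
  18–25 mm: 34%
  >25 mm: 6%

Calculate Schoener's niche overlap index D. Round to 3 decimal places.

Convert percentages to proportions (divide by 100).
Σ|p₁ᵢ − p₂ᵢ| = 0.03 + 0.32 + 0.05 + 0.00 + 0.16 + 0.07 + 0.36 + 0.32 + 0.11 = 1.42
D = 1 − ½ × 1.42 = 1 − 0.710 = 0.29000

0.290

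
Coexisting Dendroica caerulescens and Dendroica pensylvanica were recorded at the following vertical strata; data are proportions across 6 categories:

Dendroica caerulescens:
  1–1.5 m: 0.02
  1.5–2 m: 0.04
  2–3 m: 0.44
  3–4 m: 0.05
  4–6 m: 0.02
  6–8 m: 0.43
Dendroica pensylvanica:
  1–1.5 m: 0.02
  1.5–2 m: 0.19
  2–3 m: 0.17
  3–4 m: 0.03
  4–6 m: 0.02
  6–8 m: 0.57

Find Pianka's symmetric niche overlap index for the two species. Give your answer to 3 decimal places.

Σ p₁ᵢp₂ᵢ = 0.0004 + 0.0076 + 0.0748 + 0.0015 + 0.0004 + 0.2451 = 0.3298
Σp_1ᵢ² = 0.02² + 0.04² + 0.44² + 0.05² + 0.02² + 0.43² = 0.0004 + 0.0016 + 0.1936 + 0.0025 + 0.0004 + 0.1849 = 0.3834
Σp_2ᵢ² = 0.02² + 0.19² + 0.17² + 0.03² + 0.02² + 0.57² = 0.0004 + 0.0361 + 0.0289 + 0.0009 + 0.0004 + 0.3249 = 0.3916
O = 0.3298 / √(0.3834 × 0.3916) = 0.3298 / 0.387478 = 0.85115

0.851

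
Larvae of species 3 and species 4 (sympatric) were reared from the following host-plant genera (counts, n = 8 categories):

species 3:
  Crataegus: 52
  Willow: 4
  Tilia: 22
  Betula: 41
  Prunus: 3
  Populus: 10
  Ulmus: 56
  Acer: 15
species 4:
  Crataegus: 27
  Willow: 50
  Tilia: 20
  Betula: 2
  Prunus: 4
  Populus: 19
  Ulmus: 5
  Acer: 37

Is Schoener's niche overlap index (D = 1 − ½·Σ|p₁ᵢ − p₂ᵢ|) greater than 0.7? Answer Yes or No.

Proportions for species 3 (n=203): 52/203=0.2562, 4/203=0.0197, 22/203=0.1084, 41/203=0.2020, 3/203=0.0148, 10/203=0.0493, 56/203=0.2759, 15/203=0.0739
Proportions for species 4 (n=164): 27/164=0.1646, 50/164=0.3049, 20/164=0.1220, 2/164=0.0122, 4/164=0.0244, 19/164=0.1159, 5/164=0.0305, 37/164=0.2256
Σ|p₁ᵢ − p₂ᵢ| = 0.0916 + 0.2852 + 0.0136 + 0.1898 + 0.0096 + 0.0666 + 0.2454 + 0.1517 = 1.0535
D = 1 − ½ × 1.0535 = 1 − 0.52675 = 0.47325
D = 0.47325 < 0.7 → No.

No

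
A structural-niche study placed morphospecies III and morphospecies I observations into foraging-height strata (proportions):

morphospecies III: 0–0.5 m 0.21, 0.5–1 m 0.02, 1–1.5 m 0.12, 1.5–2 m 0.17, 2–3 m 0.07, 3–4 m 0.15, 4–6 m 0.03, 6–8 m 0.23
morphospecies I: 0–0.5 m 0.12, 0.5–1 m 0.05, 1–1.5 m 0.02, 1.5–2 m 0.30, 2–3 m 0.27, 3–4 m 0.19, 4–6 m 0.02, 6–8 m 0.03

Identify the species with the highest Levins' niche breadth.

morphospecies III

Σp_IIIᵢ² = 0.21² + 0.02² + 0.12² + 0.17² + 0.07² + 0.15² + 0.03² + 0.23² = 0.0441 + 0.0004 + 0.0144 + 0.0289 + 0.0049 + 0.0225 + 0.0009 + 0.0529 = 0.1690
B_III = 1 / 0.1690 = 5.9172
Σp_Iᵢ² = 0.12² + 0.05² + 0.02² + 0.30² + 0.27² + 0.19² + 0.02² + 0.03² = 0.0144 + 0.0025 + 0.0004 + 0.0900 + 0.0729 + 0.0361 + 0.0004 + 0.0009 = 0.2176
B_I = 1 / 0.2176 = 4.5956
Highest B → broadest niche (most generalist): morphospecies III (B = 5.92).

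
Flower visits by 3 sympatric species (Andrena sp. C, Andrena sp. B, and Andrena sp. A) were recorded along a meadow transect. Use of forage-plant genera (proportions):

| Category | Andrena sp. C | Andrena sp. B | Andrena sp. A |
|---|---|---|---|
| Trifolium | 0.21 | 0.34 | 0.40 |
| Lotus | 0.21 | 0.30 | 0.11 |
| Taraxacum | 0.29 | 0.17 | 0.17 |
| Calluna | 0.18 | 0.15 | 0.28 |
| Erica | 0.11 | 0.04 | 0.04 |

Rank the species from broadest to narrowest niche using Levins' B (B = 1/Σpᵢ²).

Σp_Cᵢ² = 0.21² + 0.21² + 0.29² + 0.18² + 0.11² = 0.0441 + 0.0441 + 0.0841 + 0.0324 + 0.0121 = 0.2168
B_C = 1 / 0.2168 = 4.6125
Σp_Bᵢ² = 0.34² + 0.30² + 0.17² + 0.15² + 0.04² = 0.1156 + 0.0900 + 0.0289 + 0.0225 + 0.0016 = 0.2586
B_B = 1 / 0.2586 = 3.8670
Σp_Aᵢ² = 0.40² + 0.11² + 0.17² + 0.28² + 0.04² = 0.1600 + 0.0121 + 0.0289 + 0.0784 + 0.0016 = 0.2810
B_A = 1 / 0.2810 = 3.5587
Ranking by B (broadest → narrowest): Andrena sp. C (4.61) > Andrena sp. B (3.87) > Andrena sp. A (3.56)

Andrena sp. C > Andrena sp. B > Andrena sp. A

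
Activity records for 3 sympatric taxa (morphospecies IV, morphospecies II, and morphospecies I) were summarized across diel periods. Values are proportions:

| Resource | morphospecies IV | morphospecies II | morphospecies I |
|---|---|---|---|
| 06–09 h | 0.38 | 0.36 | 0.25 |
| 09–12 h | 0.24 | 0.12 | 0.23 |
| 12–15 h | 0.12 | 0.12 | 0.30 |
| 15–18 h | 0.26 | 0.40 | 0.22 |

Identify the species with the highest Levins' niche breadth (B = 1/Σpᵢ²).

Σp_IVᵢ² = 0.38² + 0.24² + 0.12² + 0.26² = 0.1444 + 0.0576 + 0.0144 + 0.0676 = 0.2840
B_IV = 1 / 0.2840 = 3.5211
Σp_IIᵢ² = 0.36² + 0.12² + 0.12² + 0.40² = 0.1296 + 0.0144 + 0.0144 + 0.1600 = 0.3184
B_II = 1 / 0.3184 = 3.1407
Σp_Iᵢ² = 0.25² + 0.23² + 0.30² + 0.22² = 0.0625 + 0.0529 + 0.0900 + 0.0484 = 0.2538
B_I = 1 / 0.2538 = 3.9401
Highest B → broadest niche (most generalist): morphospecies I (B = 3.94).

morphospecies I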